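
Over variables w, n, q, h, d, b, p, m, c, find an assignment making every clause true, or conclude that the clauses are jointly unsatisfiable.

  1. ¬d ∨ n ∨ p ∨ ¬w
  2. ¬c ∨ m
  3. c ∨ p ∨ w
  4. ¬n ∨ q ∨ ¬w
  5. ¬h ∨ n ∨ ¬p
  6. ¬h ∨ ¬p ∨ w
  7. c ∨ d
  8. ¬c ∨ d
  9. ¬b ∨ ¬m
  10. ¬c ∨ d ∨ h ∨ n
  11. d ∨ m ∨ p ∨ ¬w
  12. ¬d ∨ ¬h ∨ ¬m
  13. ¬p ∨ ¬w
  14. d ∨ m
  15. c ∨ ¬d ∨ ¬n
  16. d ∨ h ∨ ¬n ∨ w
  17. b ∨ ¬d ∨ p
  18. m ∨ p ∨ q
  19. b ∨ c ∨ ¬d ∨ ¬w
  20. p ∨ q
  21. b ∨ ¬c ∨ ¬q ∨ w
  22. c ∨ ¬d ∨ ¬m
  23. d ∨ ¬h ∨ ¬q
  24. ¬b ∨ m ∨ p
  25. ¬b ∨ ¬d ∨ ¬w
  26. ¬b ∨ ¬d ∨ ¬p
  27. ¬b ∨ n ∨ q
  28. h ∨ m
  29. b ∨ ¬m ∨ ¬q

w = False, n = True, q = False, h = False, d = True, b = False, p = True, m = True, c = True

Set w = False.
Set n = True.
Set q = False.
  then (p ∨ q) forces p = True.
  then (¬h ∨ ¬p ∨ w) forces h = False.
  then (d ∨ h ∨ ¬n ∨ w) forces d = True.
  then (¬b ∨ ¬d ∨ ¬p) forces b = False.
  then (h ∨ m) forces m = True.
  then (c ∨ ¬d ∨ ¬n) forces c = True.
All clauses satisfied.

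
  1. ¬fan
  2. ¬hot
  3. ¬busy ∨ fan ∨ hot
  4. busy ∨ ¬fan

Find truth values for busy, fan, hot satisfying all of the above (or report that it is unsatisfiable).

busy = False, fan = False, hot = False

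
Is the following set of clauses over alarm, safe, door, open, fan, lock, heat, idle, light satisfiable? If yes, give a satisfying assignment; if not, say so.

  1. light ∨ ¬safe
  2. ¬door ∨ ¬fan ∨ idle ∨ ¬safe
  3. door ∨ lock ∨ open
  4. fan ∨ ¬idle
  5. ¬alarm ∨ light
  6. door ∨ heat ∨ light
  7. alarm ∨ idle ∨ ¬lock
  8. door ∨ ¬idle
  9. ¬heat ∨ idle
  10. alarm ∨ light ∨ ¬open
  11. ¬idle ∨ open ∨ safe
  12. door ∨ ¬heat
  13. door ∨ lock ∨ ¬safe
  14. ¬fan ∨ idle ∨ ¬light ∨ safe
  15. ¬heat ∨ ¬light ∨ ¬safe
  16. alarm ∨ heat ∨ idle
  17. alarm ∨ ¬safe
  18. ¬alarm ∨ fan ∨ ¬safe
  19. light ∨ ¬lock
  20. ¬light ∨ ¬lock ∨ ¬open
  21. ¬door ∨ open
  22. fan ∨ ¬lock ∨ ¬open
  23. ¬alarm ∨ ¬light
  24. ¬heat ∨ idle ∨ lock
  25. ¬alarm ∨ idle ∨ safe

alarm = False; safe = False; door = True; open = True; fan = True; lock = False; heat = False; idle = True; light = True

Set alarm = False.
  then (alarm ∨ ¬safe) forces safe = False.
Try door = False:
  (door ∨ ¬idle) forces idle = False.
  (alarm ∨ idle ∨ ¬lock) forces lock = False.
  (door ∨ lock ∨ open) forces open = True.
  (¬heat ∨ idle) forces heat = False.
  clause (alarm ∨ heat ∨ idle) is falsified — backtrack.
So door = True.
  then (¬door ∨ open) forces open = True.
  then (alarm ∨ light ∨ ¬open) forces light = True.
  then (¬light ∨ ¬lock ∨ ¬open) forces lock = False.
Try fan = False:
  (fan ∨ ¬idle) forces idle = False.
  (¬heat ∨ idle) forces heat = False.
  clause (alarm ∨ heat ∨ idle) is falsified — backtrack.
So fan = True.
  then (¬fan ∨ idle ∨ ¬light ∨ safe) forces idle = True.
Set heat = False.
All clauses satisfied.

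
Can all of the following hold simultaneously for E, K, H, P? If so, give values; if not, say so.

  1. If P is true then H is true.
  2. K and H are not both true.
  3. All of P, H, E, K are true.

UNSATISFIABLE

Case K = True:
  (2) with K=T forces H = False.
  Constraint (3) is violated (H=F) — contradiction.
Case K = False:
  Constraint (3) is violated (K=F) — contradiction.
Both cases fail — unsatisfiable.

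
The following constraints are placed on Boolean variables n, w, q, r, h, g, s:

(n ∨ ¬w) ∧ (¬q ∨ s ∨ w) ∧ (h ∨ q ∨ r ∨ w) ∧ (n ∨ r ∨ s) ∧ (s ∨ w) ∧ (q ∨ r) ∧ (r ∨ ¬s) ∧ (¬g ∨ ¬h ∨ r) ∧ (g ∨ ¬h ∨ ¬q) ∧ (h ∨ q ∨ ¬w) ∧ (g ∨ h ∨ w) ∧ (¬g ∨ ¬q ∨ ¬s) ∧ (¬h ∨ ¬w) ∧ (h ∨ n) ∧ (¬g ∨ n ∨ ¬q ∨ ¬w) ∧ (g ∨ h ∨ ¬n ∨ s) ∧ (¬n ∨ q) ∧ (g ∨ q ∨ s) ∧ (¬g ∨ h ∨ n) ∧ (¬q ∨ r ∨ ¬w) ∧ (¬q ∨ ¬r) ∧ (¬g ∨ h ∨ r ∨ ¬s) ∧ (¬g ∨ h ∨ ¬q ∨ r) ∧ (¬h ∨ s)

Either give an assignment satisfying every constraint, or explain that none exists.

n = False; w = False; q = False; r = True; h = True; g = True; s = True

Try n = True:
  (¬n ∨ q) forces q = True.
  (¬q ∨ ¬r) forces r = False.
  (r ∨ ¬s) forces s = False.
  (¬q ∨ s ∨ w) forces w = True.
  clause (¬q ∨ r ∨ ¬w) is falsified — backtrack.
So n = False.
  then (n ∨ ¬w) forces w = False.
  then (s ∨ w) forces s = True.
  then (r ∨ ¬s) forces r = True.
  then (h ∨ n) forces h = True.
  then (¬q ∨ ¬r) forces q = False.
Set g = True.
All clauses satisfied.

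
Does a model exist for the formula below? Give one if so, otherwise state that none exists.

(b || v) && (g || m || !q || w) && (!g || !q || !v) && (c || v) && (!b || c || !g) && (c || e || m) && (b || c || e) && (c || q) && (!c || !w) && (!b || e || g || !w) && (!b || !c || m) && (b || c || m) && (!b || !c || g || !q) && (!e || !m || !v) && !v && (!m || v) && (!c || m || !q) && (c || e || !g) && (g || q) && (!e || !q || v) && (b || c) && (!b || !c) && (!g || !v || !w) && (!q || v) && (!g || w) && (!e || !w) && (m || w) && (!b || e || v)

Case v = True:
  Clause (!v) is falsified — contradiction.
Case v = False:
  (b || v) forces b = True.
  (c || v) forces c = True.
  Clause (!b || !c) is falsified — contradiction.
Both cases fail, so the formula is unsatisfiable.

UNSATISFIABLE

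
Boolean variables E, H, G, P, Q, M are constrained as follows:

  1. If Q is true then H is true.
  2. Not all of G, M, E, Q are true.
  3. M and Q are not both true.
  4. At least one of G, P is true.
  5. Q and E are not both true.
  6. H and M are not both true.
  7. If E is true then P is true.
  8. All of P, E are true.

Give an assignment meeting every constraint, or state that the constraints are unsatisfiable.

E=T, H=F, G=T, P=T, Q=F, M=T

  (1) Q=F ⇒ H: vacuous ✓
  (2) {G, M, E, Q}: 3/4 true — not all ✓
  (3) M=T, Q=F — not both ✓
  (4) {G, P}: 2 true — at least one ✓
  (5) Q=F, E=T — not both ✓
  (6) H=F, M=T — not both ✓
  (7) E=T ⇒ P: T ✓
  (8) {P, E}: all 2 true ✓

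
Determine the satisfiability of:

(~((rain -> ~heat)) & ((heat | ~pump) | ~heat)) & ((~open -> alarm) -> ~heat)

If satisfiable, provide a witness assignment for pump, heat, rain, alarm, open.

pump: True, heat: True, rain: True, alarm: False, open: False

  ~((rain -> ~heat)) & ((heat | ~pump) | ~heat) = True
    ~((rain -> ~heat)) = True
      rain -> ~heat = False
        ~heat = False
    (heat | ~pump) | ~heat = True
      heat | ~pump = True
        ~pump = False
      ~heat = False
  (~open -> alarm) -> ~heat = True
    ~open -> alarm = False
      ~open = True
    ~heat = False
Both conjuncts True, so the formula holds.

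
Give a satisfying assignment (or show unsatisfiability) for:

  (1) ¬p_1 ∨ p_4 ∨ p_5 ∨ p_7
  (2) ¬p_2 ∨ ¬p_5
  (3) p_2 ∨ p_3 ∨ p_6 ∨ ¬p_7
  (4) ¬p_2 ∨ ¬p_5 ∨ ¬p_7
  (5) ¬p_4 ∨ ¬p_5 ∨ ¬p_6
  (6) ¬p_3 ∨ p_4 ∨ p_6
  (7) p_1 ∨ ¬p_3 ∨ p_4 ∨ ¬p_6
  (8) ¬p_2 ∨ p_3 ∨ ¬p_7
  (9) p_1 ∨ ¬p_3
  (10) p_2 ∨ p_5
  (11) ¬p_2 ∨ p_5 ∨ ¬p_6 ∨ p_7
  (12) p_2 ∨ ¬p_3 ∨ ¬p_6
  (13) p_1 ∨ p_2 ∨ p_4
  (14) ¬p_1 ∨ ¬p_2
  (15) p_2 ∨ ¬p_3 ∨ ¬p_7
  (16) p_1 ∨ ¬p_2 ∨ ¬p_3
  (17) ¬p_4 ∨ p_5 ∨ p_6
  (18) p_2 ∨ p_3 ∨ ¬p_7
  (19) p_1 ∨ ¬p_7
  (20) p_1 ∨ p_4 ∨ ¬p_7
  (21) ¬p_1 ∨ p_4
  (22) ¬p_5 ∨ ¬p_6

p_1 = True, p_2 = False, p_3 = True, p_4 = True, p_5 = True, p_6 = False, p_7 = False

Set p_1 = True.
  then (¬p_1 ∨ ¬p_2) forces p_2 = False.
  then (¬p_1 ∨ p_4) forces p_4 = True.
  then (p_2 ∨ p_5) forces p_5 = True.
  then (¬p_5 ∨ ¬p_6) forces p_6 = False.
Set p_3 = True.
  then (p_2 ∨ ¬p_3 ∨ ¬p_7) forces p_7 = False.
All clauses satisfied.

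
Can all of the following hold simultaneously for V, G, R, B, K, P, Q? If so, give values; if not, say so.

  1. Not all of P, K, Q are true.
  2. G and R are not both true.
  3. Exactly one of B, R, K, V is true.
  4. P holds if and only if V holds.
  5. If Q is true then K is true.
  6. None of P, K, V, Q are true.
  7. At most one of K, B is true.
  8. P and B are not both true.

V=F, G=F, R=F, B=T, K=F, P=F, Q=F

  (1) {P, K, Q}: 0/3 true — not all ✓
  (2) G=F, R=F — not both ✓
  (3) {B, R, K, V}: 1 true — exactly one ✓
  (4) P=F, V=F — same ✓
  (5) Q=F ⇒ K: vacuous ✓
  (6) {P, K, V, Q}: 0 true — none ✓
  (7) {K, B}: 1 true — at most one ✓
  (8) P=F, B=T — not both ✓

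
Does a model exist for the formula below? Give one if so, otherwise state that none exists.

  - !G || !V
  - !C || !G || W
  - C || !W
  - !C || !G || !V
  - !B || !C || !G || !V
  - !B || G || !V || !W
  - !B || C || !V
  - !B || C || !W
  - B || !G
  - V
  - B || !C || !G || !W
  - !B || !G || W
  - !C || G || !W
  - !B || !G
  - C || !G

V = True, B = True, G = False, C = True, W = False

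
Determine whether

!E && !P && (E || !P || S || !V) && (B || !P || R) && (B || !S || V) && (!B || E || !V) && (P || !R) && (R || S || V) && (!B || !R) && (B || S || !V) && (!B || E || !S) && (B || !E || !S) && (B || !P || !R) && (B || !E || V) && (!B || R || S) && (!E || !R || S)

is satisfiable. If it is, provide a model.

V = True; R = False; E = False; P = False; S = True; B = False

Unit clause (!E) forces E = False.
Unit clause (!P) forces P = False.
In (P || !R) only !R is left, so R = False.
Set V = True.
  then (!B || E || !V) forces B = False.
  then (B || S || !V) forces S = True.
All clauses satisfied.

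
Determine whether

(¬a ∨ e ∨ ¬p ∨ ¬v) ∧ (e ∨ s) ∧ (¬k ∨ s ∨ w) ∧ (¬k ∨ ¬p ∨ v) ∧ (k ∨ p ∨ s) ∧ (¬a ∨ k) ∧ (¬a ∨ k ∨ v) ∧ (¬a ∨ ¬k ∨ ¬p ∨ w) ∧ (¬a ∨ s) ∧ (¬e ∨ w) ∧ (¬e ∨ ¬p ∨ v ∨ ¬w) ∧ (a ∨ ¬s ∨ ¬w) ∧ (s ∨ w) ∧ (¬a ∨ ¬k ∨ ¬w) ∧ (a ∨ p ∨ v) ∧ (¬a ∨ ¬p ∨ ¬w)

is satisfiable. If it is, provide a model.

p=T; a=F; k=F; w=F; v=T; e=F; s=T

Set p = True.
Try a = True:
  (¬a ∨ k) forces k = True.
  (¬k ∨ ¬p ∨ v) forces v = True.
  (¬a ∨ e ∨ ¬p ∨ ¬v) forces e = True.
  (¬a ∨ ¬k ∨ ¬p ∨ w) forces w = True.
  clause (¬a ∨ ¬k ∨ ¬w) is falsified — backtrack.
So a = False.
Set k = False.
Set w = False.
  then (¬e ∨ w) forces e = False.
  then (s ∨ w) forces s = True.
Set v = True.
All clauses satisfied.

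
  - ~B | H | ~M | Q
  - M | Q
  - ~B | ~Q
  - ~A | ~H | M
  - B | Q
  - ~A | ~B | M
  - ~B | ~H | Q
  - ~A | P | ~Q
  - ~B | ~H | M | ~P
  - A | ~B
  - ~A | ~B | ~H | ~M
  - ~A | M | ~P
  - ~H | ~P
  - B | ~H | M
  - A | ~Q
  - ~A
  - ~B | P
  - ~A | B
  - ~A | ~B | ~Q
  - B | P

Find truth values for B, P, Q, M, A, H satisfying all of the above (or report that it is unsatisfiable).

Case A = True:
  Clause (~A) is falsified — contradiction.
Case A = False:
  (A | ~B) forces B = False.
  (B | Q) forces Q = True.
  Clause (A | ~Q) is falsified — contradiction.
Both cases fail, so the formula is unsatisfiable.

Unsatisfiable — no assignment works.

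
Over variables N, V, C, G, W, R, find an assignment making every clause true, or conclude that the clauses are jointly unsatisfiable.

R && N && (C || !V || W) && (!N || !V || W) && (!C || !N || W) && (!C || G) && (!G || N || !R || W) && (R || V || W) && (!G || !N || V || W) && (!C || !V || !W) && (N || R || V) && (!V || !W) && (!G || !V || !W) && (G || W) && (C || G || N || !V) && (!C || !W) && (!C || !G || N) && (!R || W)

Unit clause (R) forces R = True.
Unit clause (N) forces N = True.
In (!R || W) only W is left, so W = True.
In (!V || !W) only !V is left, so V = False.
In (!C || !W) only !C is left, so C = False.
Set G = True.
All clauses satisfied.

N=T; V=F; C=F; G=T; W=T; R=T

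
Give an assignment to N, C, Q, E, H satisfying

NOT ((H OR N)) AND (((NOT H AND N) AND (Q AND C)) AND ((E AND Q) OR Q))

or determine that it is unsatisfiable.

Unsatisfiable

Case N = True: the conjunct NOT ((H OR N)) becomes NOT ((H OR True)) = False.
Case N = False: the conjunct N is False.
Both cases fail — unsatisfiable.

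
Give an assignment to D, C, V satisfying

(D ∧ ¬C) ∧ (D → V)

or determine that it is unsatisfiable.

D: True, C: False, V: True

  D ∧ ¬C = True
    ¬C = True
  D → V = True
Both conjuncts True, so the formula holds.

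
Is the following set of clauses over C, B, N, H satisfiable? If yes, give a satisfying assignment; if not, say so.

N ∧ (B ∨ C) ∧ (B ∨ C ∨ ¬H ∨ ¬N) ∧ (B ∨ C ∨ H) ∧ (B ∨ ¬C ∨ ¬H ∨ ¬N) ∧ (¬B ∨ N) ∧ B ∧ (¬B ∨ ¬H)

C: True; B: True; N: True; H: False

Unit clause (N) forces N = True.
Unit clause (B) forces B = True.
In (¬B ∨ ¬H) only ¬H is left, so H = False.
Set C = True.
All clauses satisfied.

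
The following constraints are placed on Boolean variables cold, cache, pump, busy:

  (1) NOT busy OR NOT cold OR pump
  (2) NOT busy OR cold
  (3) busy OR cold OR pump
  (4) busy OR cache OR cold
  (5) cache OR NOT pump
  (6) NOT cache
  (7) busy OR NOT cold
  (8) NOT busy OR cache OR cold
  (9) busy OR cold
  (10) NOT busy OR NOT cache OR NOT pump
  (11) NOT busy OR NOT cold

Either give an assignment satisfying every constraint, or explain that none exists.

UNSATISFIABLE

Case busy = True:
  (NOT busy OR cold) forces cold = True.
  Clause (NOT busy OR NOT cold) is falsified — contradiction.
Case busy = False:
  (NOT cache) forces cache = False.
  (busy OR cache OR cold) forces cold = True.
  Clause (busy OR NOT cold) is falsified — contradiction.
Both cases fail, so the formula is unsatisfiable.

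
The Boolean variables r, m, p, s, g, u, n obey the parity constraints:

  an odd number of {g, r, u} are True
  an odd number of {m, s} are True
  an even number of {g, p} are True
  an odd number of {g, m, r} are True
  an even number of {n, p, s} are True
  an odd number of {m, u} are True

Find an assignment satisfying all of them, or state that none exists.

The formula is unsatisfiable.

Adding constraints 1, 4, 6 mod 2: every variable appears an even number of times on the left, so the left side is 0.
But the right sides sum to 1 (mod 2). 0 ≠ 1 — the system is inconsistent.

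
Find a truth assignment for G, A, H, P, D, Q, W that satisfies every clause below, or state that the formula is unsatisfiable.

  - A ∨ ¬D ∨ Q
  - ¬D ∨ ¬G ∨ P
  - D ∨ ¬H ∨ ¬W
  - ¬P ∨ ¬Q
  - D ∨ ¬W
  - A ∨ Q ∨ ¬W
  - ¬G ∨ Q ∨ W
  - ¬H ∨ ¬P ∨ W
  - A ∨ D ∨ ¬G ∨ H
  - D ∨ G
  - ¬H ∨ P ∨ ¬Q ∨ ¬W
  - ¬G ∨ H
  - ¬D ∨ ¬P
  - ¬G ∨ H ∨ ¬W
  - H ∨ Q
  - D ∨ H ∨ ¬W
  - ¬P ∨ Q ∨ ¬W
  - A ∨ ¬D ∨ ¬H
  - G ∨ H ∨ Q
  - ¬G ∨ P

G = False; A = True; H = True; P = False; D = True; Q = False; W = True

Set G = False.
  then (D ∨ G) forces D = True.
  then (¬D ∨ ¬P) forces P = False.
Set A = True.
Set H = True.
Set Q = False.
Set W = True.
All clauses satisfied.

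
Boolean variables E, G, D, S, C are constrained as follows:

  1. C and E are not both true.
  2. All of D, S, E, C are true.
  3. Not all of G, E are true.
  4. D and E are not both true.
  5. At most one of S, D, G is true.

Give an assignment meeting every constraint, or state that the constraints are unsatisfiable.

Unsatisfiable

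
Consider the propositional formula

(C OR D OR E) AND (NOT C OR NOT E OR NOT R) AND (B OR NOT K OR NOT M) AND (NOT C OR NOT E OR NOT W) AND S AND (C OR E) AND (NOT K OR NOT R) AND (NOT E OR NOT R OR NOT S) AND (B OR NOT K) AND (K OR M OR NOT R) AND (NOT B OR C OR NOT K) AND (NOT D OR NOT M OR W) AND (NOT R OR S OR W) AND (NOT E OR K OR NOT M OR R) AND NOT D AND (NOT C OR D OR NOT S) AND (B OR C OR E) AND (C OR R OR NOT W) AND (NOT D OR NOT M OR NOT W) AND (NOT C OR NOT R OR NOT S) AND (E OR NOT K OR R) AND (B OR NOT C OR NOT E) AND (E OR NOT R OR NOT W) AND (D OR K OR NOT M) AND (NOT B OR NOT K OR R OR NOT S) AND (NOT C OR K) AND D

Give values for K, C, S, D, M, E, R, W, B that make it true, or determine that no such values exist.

The formula is unsatisfiable.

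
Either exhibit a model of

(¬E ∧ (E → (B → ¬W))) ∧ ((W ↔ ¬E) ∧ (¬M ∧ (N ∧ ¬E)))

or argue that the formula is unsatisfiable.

B = True; M = False; N = True; E = False; W = True

  ¬E ∧ (E → (B → ¬W)) = True
    ¬E = True
    E → (B → ¬W) = True
      B → ¬W = False
        ¬W = False
  (W ↔ ¬E) ∧ (¬M ∧ (N ∧ ¬E)) = True
    W ↔ ¬E = True
      ¬E = True
    ¬M ∧ (N ∧ ¬E) = True
      ¬M = True
      N ∧ ¬E = True
        ¬E = True
Both conjuncts True, so the formula holds.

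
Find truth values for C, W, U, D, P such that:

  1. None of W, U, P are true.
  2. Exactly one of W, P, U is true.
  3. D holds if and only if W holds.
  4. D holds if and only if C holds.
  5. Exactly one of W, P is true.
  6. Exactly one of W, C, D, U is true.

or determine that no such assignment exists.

Case P = True:
  Constraint (1) is violated (P=T) — contradiction.
Case P = False:
  (1) forces W = False.
  Constraint (5) is violated (W=F, P=F) — contradiction.
Both cases fail — unsatisfiable.

The formula is unsatisfiable.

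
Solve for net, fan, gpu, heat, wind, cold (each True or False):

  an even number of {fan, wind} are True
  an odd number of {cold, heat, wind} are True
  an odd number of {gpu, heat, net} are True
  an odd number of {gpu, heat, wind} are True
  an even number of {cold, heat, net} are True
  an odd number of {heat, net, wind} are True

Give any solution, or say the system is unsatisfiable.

Unsatisfiable

Adding constraints 2, 3, 4, 5 mod 2: every variable appears an even number of times on the left, so the left side is 0.
But the right sides sum to 1 (mod 2). 0 ≠ 1 — the system is inconsistent.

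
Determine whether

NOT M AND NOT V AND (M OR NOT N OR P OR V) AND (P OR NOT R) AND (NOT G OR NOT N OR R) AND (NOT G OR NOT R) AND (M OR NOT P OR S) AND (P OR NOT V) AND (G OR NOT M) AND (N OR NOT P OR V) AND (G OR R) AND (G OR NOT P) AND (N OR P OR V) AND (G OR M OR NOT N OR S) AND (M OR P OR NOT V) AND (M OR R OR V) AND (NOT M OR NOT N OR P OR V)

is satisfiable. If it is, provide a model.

Case M = True:
  Clause (NOT M) is falsified — contradiction.
Case M = False:
  (NOT V) forces V = False.
  (M OR R OR V) forces R = True.
  (P OR NOT R) forces P = True.
  (NOT G OR NOT R) forces G = False.
  Clause (G OR NOT P) is falsified — contradiction.
Both cases fail, so the formula is unsatisfiable.

The formula is unsatisfiable.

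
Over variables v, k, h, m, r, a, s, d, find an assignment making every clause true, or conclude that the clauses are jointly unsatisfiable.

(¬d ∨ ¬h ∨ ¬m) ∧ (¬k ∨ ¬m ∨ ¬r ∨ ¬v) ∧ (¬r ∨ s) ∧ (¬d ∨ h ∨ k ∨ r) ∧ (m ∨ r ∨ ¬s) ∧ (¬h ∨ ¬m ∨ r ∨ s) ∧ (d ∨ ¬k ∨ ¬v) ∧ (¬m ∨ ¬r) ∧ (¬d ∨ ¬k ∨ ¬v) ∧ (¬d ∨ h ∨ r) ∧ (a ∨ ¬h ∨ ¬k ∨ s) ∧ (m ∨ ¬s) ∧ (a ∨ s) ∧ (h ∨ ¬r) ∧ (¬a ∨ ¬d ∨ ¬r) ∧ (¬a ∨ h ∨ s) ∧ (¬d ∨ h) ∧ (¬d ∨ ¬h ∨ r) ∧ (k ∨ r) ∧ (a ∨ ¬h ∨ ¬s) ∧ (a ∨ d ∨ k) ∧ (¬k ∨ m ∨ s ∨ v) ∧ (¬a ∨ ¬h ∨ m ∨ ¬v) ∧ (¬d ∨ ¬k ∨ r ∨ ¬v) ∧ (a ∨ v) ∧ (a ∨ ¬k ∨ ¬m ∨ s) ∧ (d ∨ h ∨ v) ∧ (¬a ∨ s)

v = False, k = True, h = True, m = True, r = False, a = True, s = True, d = False

Set v = False.
  then (a ∨ v) forces a = True.
  then (¬a ∨ s) forces s = True.
  then (m ∨ ¬s) forces m = True.
  then (¬m ∨ ¬r) forces r = False.
  then (k ∨ r) forces k = True.
Try h = False:
  (¬d ∨ h ∨ r) forces d = False.
  clause (d ∨ h ∨ v) is falsified — backtrack.
So h = True.
  then (¬d ∨ ¬h ∨ ¬m) forces d = False.
All clauses satisfied.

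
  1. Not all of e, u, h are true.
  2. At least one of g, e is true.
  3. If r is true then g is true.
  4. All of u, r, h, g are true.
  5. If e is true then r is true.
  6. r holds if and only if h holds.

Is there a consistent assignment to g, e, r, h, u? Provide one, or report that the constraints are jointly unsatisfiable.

g=T, e=F, r=T, h=T, u=T

  (1) {e, u, h}: 2/3 true — not all ✓
  (2) {g, e}: 1 true — at least one ✓
  (3) r=T ⇒ g: T ✓
  (4) {u, r, h, g}: all 4 true ✓
  (5) e=F ⇒ r: vacuous ✓
  (6) r=T, h=T — same ✓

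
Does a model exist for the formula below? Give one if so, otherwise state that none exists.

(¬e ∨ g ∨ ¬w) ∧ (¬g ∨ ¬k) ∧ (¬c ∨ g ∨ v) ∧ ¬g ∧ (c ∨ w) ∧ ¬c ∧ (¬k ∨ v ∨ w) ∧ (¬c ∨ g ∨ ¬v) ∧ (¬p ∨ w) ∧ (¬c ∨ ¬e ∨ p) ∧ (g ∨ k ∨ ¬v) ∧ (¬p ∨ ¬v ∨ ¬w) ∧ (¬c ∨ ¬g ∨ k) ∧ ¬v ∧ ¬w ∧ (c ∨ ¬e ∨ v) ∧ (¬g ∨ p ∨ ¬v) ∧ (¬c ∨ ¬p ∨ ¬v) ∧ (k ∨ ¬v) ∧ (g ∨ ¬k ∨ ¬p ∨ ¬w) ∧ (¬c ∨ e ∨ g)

Case g = True:
  Clause (¬g) is falsified — contradiction.
Case g = False:
  (¬c) forces c = False.
  (c ∨ w) forces w = True.
  Clause (¬w) is falsified — contradiction.
Both cases fail, so the formula is unsatisfiable.

UNSATISFIABLE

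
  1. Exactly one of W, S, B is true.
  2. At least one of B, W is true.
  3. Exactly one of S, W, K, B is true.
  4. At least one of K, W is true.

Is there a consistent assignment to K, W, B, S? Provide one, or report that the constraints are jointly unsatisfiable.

K = False, W = True, B = False, S = False

  (1) {W, S, B}: 1 true — exactly one ✓
  (2) {B, W}: 1 true — at least one ✓
  (3) {S, W, K, B}: 1 true — exactly one ✓
  (4) {K, W}: 1 true — at least one ✓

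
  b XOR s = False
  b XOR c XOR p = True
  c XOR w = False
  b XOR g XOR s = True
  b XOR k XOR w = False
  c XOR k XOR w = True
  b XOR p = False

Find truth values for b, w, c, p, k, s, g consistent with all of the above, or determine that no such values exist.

b = False, w = True, c = True, p = False, k = True, s = False, g = True

b XOR s = F XOR F = False ✓
b XOR c XOR p = F XOR T XOR F = True ✓
c XOR w = T XOR T = False ✓
b XOR g XOR s = F XOR T XOR F = True ✓
b XOR k XOR w = F XOR T XOR T = False ✓
c XOR k XOR w = T XOR T XOR T = True ✓
b XOR p = F XOR F = False ✓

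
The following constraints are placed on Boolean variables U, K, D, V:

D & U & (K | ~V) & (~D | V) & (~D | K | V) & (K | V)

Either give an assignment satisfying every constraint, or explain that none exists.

Unit clause (D) forces D = True.
Unit clause (U) forces U = True.
In (~D | V) only V is left, so V = True.
In (K | ~V) only K is left, so K = True.
All clauses satisfied.

U = True, K = True, D = True, V = True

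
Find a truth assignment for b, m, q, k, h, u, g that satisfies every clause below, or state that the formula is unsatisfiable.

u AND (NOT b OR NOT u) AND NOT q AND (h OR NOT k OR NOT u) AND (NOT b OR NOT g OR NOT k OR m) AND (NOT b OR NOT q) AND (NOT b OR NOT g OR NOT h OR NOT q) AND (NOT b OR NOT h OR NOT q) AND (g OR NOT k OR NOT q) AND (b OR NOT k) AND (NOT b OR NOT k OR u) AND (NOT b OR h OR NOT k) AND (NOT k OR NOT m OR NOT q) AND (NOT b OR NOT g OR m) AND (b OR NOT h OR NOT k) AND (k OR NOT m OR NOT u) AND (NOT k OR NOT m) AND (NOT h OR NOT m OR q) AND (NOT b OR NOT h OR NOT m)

Unit clause (u) forces u = True.
In (NOT b OR NOT u) only NOT b is left, so b = False.
Unit clause (NOT q) forces q = False.
In (b OR NOT k) only NOT k is left, so k = False.
In (k OR NOT m OR NOT u) only NOT m is left, so m = False.
Set h = False.
Set g = True.
All clauses satisfied.

b = False; m = False; q = False; k = False; h = False; u = True; g = True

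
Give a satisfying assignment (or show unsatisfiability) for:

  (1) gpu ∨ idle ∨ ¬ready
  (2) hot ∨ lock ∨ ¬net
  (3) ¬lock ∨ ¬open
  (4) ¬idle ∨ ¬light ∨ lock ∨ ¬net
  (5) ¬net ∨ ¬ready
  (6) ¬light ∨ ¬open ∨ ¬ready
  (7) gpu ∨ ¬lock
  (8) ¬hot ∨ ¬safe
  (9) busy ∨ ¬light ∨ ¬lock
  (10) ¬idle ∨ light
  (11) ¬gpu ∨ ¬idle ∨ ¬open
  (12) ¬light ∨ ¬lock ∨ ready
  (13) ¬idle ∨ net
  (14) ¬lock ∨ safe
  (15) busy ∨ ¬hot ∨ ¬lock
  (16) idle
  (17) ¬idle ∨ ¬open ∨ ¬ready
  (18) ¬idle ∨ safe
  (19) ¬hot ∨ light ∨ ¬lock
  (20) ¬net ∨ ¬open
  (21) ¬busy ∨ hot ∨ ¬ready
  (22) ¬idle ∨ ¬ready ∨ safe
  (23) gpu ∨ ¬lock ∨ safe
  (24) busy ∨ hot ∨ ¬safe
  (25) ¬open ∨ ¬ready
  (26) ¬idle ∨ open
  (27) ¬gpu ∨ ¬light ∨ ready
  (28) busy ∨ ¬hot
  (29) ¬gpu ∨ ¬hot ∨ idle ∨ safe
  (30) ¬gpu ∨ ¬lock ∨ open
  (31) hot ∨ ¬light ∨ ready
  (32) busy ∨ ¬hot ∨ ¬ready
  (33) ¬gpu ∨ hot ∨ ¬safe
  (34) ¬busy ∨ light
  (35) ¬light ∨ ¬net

Unsatisfiable

Case idle = True:
  (¬idle ∨ light) forces light = True.
  (¬idle ∨ net) forces net = True.
  Clause (¬light ∨ ¬net) is falsified — contradiction.
Case idle = False:
  Clause (idle) is falsified — contradiction.
Both cases fail, so the formula is unsatisfiable.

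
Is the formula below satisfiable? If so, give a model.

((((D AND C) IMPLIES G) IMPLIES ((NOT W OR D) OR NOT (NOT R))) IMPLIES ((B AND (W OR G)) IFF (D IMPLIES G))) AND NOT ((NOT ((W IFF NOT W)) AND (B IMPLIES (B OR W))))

The formula is unsatisfiable.

The conjunct NOT ((NOT ((W IFF NOT W)) AND (B IMPLIES (B OR W)))) is unsatisfiable on its own:
  W=F, B=F: evaluates to False.
  W=F, B=T: evaluates to False.
  W=T, B=F: evaluates to False.
  W=T, B=T: evaluates to False.
So the whole conjunction is unsatisfiable.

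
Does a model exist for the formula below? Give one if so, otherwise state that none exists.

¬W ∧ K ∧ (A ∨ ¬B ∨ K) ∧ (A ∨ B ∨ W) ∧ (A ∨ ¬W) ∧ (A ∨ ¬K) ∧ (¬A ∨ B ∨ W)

K = True; A = True; W = False; B = True

Unit clause (¬W) forces W = False.
Unit clause (K) forces K = True.
In (A ∨ ¬K) only A is left, so A = True.
In (¬A ∨ B ∨ W) only B is left, so B = True.
Check each clause:
  (¬W): ¬W holds.
  (K): K holds.
  (A ∨ ¬B ∨ K): A holds.
  (A ∨ B ∨ W): A holds.
  (A ∨ ¬W): A holds.
  (A ∨ ¬K): A holds.
  (¬A ∨ B ∨ W): B holds.
All clauses satisfied.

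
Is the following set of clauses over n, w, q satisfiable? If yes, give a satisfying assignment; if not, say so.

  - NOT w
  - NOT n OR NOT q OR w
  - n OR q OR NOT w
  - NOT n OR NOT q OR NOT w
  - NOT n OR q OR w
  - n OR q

Unit clause (NOT w) forces w = False.
Try n = True:
  (NOT n OR NOT q OR w) forces q = False.
  clause (NOT n OR q OR w) is falsified — backtrack.
So n = False.
  then (n OR q) forces q = True.
All clauses satisfied.

n=F, w=F, q=T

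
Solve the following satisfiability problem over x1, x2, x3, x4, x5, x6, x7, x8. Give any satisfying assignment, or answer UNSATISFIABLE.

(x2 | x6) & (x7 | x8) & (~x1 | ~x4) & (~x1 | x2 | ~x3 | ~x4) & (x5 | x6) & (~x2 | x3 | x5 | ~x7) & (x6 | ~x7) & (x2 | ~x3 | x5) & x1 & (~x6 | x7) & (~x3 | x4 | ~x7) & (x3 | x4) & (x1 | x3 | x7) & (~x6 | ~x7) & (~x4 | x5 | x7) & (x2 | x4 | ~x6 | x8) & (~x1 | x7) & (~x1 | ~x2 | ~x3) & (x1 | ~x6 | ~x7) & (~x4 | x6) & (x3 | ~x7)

Case x1 = True:
  (~x1 | ~x4) forces x4 = False.
  (x3 | x4) forces x3 = True.
  (~x3 | x4 | ~x7) forces x7 = False.
  Clause (~x1 | x7) is falsified — contradiction.
Case x1 = False:
  Clause (x1) is falsified — contradiction.
Both cases fail, so the formula is unsatisfiable.

Unsatisfiable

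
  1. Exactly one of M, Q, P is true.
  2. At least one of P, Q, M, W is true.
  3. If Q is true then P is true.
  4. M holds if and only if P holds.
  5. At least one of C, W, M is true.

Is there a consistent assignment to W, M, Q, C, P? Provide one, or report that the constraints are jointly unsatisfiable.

Unsatisfiable

Case P = True:
  (1) with P=T forces M = False.
  Constraint (4) is violated (M=F, P=T) — contradiction.
Case P = False:
  (3) with P=F forces Q = False.
  (1) with Q=F, P=F forces M = True.
  Constraint (4) is violated (M=T, P=F) — contradiction.
Both cases fail — unsatisfiable.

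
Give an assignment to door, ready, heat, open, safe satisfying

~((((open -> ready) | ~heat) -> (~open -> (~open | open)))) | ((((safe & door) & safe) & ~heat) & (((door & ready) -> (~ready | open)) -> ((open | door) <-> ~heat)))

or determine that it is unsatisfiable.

door: True, ready: False, heat: False, open: True, safe: True

  ~((((open -> ready) | ~heat) -> (~open -> (~open | open)))) | ((((safe & door) & safe) & ~heat) & (((door & ready) -> (~ready | open)) -> ((open | door) <-> ~heat))) = True
    ~((((open -> ready) | ~heat) -> (~open -> (~open | open)))) = False
      ((open -> ready) | ~heat) -> (~open -> (~open | open)) = True
        (open -> ready) | ~heat = True
          open -> ready = False
          ~heat = True
        ~open -> (~open | open) = True
          ~open = False
          ~open | open = True
            ~open = False
    (((safe & door) & safe) & ~heat) & (((door & ready) -> (~ready | open)) -> ((open | door) <-> ~heat)) = True
      ((safe & door) & safe) & ~heat = True
        (safe & door) & safe = True
          safe & door = True
        ~heat = True
      ((door & ready) -> (~ready | open)) -> ((open | door) <-> ~heat) = True
        (door & ready) -> (~ready | open) = True
          door & ready = False
          ~ready | open = True
            ~ready = True
        (open | door) <-> ~heat = True
          open | door = True
          ~heat = True
The formula evaluates to True.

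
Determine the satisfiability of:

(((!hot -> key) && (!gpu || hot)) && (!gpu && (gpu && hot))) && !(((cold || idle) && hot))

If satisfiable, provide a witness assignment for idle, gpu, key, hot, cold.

Case gpu = True: the conjunct !gpu is False.
Case gpu = False: the conjunct gpu is False.
Both cases fail — unsatisfiable.

No satisfying assignment exists.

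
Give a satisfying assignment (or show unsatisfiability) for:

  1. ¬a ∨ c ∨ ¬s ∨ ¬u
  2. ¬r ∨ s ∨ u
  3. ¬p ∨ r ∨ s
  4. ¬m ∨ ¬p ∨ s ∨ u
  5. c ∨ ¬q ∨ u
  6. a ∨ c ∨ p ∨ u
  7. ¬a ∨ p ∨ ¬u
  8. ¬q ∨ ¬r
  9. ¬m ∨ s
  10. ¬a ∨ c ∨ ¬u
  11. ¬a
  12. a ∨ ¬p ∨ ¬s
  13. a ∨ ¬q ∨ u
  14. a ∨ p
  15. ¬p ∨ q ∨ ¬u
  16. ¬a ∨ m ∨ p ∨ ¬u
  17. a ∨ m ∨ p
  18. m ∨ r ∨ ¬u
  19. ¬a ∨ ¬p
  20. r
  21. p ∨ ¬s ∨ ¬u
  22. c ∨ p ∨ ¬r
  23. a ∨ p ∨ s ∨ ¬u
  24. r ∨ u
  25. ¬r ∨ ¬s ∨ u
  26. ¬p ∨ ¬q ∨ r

Case r = True:
  (¬q ∨ ¬r) forces q = False.
  (¬a) forces a = False.
  (a ∨ p) forces p = True.
  (a ∨ ¬p ∨ ¬s) forces s = False.
  (¬r ∨ s ∨ u) forces u = True.
  Clause (¬p ∨ q ∨ ¬u) is falsified — contradiction.
Case r = False:
  Clause (r) is falsified — contradiction.
Both cases fail, so the formula is unsatisfiable.

The formula is unsatisfiable.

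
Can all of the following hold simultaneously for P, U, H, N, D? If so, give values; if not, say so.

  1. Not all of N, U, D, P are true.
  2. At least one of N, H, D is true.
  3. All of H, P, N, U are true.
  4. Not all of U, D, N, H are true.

P = True, U = True, H = True, N = True, D = False

  (1) {N, U, D, P}: 3/4 true — not all ✓
  (2) {N, H, D}: 2 true — at least one ✓
  (3) {H, P, N, U}: all 4 true ✓
  (4) {U, D, N, H}: 3/4 true — not all ✓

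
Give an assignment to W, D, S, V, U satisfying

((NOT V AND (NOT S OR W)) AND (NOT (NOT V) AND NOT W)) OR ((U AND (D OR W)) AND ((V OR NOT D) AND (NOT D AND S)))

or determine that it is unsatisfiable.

W: True, D: False, S: True, V: False, U: True

  ((NOT V AND (NOT S OR W)) AND (NOT (NOT V) AND NOT W)) OR ((U AND (D OR W)) AND ((V OR NOT D) AND (NOT D AND S))) = True
    (NOT V AND (NOT S OR W)) AND (NOT (NOT V) AND NOT W) = False
      NOT V AND (NOT S OR W) = True
        NOT V = True
        NOT S OR W = True
          NOT S = False
      NOT (NOT V) AND NOT W = False
        NOT (NOT V) = False
          NOT V = True
        NOT W = False
    (U AND (D OR W)) AND ((V OR NOT D) AND (NOT D AND S)) = True
      U AND (D OR W) = True
        D OR W = True
      (V OR NOT D) AND (NOT D AND S) = True
        V OR NOT D = True
          NOT D = True
        NOT D AND S = True
          NOT D = True
The formula evaluates to True.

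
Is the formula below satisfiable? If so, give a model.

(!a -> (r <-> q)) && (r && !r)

Unsatisfiable — no assignment works.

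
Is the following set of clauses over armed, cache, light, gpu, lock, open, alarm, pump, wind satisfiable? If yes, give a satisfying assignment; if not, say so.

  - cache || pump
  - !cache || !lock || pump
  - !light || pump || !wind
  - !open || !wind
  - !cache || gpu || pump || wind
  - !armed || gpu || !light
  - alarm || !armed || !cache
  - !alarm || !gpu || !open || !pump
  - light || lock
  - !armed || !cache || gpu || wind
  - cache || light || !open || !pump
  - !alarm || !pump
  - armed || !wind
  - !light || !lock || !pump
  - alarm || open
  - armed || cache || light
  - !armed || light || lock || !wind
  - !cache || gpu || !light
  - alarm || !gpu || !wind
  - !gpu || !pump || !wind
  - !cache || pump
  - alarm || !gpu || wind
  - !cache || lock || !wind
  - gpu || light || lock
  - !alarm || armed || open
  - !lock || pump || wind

armed: False, cache: False, light: True, gpu: False, lock: False, open: True, alarm: False, pump: True, wind: False

Set armed = False.
  then (armed || !wind) forces wind = False.
Set cache = False.
  then (cache || pump) forces pump = True.
  then (!alarm || !pump) forces alarm = False.
  then (alarm || open) forces open = True.
  then (armed || cache || light) forces light = True.
  then (alarm || !gpu || wind) forces gpu = False.
  then (!light || !lock || !pump) forces lock = False.
All clauses satisfied.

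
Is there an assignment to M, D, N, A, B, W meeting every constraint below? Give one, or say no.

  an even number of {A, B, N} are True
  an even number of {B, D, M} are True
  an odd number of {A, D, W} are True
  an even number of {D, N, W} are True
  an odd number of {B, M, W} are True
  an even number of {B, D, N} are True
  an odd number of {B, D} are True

M=T, D=F, N=T, A=F, B=T, W=T

{A, B, N}: 2 true → even ✓
{B, D, M}: 2 true → even ✓
{A, D, W}: 1 true → odd ✓
{D, N, W}: 2 true → even ✓
{B, M, W}: 3 true → odd ✓
{B, D, N}: 2 true → even ✓
{B, D}: 1 true → odd ✓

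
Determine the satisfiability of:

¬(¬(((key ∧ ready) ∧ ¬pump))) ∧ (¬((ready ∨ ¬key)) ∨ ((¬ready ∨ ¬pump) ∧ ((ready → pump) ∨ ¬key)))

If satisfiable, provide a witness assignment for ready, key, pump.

Unsatisfiable

Case ready = True: the formula simplifies to ¬(¬((key ∧ ¬pump))) ∧ (¬pump ∧ (pump ∨ ¬key)).
  pump = True: the conjunct ¬(¬((key ∧ ¬pump))) becomes ¬(¬False) = False.
  pump = False: simplifies to ¬(¬key) ∧ ¬key.
    key = True: the conjunct ¬key is False.
    key = False: the conjunct ¬(¬key) becomes ¬(¬False) = False.
Case ready = False: the conjunct ¬(¬(((key ∧ ready) ∧ ¬pump))) becomes ¬(¬False) = False.
Both cases fail — unsatisfiable.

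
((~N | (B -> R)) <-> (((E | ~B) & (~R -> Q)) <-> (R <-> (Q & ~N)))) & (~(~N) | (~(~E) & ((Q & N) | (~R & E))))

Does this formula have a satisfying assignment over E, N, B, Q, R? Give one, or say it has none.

E=T, N=T, B=T, Q=F, R=F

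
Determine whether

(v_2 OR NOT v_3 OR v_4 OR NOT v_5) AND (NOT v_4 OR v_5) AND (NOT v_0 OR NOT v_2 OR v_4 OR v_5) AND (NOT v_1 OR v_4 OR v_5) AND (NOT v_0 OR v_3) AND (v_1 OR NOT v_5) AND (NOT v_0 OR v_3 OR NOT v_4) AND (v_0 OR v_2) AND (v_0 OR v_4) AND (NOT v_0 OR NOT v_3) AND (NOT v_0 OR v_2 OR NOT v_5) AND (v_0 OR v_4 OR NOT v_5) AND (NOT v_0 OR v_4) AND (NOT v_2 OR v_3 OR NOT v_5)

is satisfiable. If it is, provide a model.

Set v_0 = False.
  then (v_0 OR v_2) forces v_2 = True.
  then (v_0 OR v_4) forces v_4 = True.
  then (NOT v_4 OR v_5) forces v_5 = True.
  then (v_1 OR NOT v_5) forces v_1 = True.
  then (NOT v_2 OR v_3 OR NOT v_5) forces v_3 = True.
All clauses satisfied.

v_0: False; v_1: True; v_2: True; v_3: True; v_4: True; v_5: True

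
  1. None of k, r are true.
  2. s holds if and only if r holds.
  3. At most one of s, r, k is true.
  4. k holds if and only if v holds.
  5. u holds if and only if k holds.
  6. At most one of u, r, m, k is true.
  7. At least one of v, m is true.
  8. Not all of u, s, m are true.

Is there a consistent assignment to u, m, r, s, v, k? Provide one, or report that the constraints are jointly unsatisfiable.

u: False, m: True, r: False, s: False, v: False, k: False

  (1) {k, r}: 0 true — none ✓
  (2) s=F, r=F — same ✓
  (3) {s, r, k}: 0 true — at most one ✓
  (4) k=F, v=F — same ✓
  (5) u=F, k=F — same ✓
  (6) {u, r, m, k}: 1 true — at most one ✓
  (7) {v, m}: 1 true — at least one ✓
  (8) {u, s, m}: 1/3 true — not all ✓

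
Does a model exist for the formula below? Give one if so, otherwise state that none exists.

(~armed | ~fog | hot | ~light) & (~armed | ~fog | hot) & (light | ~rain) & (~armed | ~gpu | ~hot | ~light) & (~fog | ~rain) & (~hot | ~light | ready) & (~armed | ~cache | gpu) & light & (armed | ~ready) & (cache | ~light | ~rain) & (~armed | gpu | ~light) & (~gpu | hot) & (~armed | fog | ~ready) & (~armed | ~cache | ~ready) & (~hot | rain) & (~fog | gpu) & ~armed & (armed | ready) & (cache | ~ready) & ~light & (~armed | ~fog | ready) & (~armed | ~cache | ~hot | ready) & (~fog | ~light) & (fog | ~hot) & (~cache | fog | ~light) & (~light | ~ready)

No satisfying assignment exists.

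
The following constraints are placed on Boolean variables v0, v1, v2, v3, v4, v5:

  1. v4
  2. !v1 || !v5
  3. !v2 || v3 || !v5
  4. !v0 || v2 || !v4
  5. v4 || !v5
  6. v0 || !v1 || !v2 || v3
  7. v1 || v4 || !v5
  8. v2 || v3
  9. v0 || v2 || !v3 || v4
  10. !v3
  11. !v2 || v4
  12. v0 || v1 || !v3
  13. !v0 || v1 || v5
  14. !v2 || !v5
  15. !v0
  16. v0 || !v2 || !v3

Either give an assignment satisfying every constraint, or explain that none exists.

Unit clause (v4) forces v4 = True.
Unit clause (!v3) forces v3 = False.
Unit clause (!v0) forces v0 = False.
In (v2 || v3) only v2 is left, so v2 = True.
In (!v2 || !v5) only !v5 is left, so v5 = False.
In (v0 || !v1 || !v2 || v3) only !v1 is left, so v1 = False.
All clauses satisfied.

v0=F, v1=F, v2=T, v3=F, v4=T, v5=F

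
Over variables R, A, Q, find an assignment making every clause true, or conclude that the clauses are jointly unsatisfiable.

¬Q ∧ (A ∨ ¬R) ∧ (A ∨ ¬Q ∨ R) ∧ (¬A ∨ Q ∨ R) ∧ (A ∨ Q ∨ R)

Unit clause (¬Q) forces Q = False.
Try R = False:
  (¬A ∨ Q ∨ R) forces A = False.
  clause (A ∨ Q ∨ R) is falsified — backtrack.
So R = True.
  then (A ∨ ¬R) forces A = True.
Check each clause:
  (¬Q): ¬Q holds.
  (A ∨ ¬R): A holds.
  (A ∨ ¬Q ∨ R): A holds.
  (¬A ∨ Q ∨ R): R holds.
  (A ∨ Q ∨ R): A holds.
All clauses satisfied.

R = True, A = True, Q = False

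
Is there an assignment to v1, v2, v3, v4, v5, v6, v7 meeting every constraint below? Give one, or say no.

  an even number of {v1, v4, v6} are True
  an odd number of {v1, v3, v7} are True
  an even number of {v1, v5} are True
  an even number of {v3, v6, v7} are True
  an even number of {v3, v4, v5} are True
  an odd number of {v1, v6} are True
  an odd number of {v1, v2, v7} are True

v1=T, v2=F, v3=F, v4=T, v5=T, v6=F, v7=F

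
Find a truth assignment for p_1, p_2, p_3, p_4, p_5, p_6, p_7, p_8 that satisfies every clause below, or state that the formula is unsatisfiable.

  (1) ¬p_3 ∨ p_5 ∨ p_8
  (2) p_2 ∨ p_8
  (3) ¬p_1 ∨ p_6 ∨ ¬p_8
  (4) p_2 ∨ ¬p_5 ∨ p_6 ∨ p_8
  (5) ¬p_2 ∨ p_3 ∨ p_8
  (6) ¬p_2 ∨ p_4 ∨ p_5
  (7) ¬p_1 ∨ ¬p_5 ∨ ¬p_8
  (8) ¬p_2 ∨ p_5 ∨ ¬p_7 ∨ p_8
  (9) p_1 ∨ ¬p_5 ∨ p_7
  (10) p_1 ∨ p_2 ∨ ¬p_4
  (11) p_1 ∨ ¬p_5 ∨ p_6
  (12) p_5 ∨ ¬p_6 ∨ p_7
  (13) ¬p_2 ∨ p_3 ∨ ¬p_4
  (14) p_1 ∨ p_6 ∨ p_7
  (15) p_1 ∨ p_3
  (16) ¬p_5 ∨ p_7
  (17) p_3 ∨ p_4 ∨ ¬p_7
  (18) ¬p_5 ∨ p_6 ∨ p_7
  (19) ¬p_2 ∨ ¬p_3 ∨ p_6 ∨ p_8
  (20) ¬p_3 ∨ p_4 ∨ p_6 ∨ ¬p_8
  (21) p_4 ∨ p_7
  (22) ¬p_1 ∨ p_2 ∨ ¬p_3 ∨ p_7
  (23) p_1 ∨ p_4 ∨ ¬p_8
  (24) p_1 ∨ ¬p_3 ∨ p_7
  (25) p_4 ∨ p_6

Set p_1 = False.
  then (p_1 ∨ p_3) forces p_3 = True.
  then (p_1 ∨ ¬p_3 ∨ p_7) forces p_7 = True.
Set p_2 = True.
Set p_4 = True.
Set p_5 = True.
  then (p_1 ∨ ¬p_5 ∨ p_6) forces p_6 = True.
Set p_8 = True.
All clauses satisfied.

p_1 = False, p_2 = True, p_3 = True, p_4 = True, p_5 = True, p_6 = True, p_7 = True, p_8 = True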